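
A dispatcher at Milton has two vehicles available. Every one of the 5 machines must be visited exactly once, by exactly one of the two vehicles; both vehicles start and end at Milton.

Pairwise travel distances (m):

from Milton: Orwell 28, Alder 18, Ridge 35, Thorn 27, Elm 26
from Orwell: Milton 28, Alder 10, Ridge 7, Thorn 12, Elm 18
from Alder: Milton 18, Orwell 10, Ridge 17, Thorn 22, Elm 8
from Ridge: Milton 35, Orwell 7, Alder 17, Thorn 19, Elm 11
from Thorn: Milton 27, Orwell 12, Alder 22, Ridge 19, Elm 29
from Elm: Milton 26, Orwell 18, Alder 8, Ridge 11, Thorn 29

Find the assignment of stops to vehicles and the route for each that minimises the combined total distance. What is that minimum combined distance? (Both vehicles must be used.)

119 m — the smallest possible combined total.

Try each way of splitting the stops between the two vehicles (each non-empty) and, for each split, find the best tour for each vehicle:
  {Orwell} + {Alder, Ridge, Thorn, Elm}: 56 + 83 = 139
  {Alder} + {Orwell, Ridge, Thorn, Elm}: 36 + 83 = 119
  {Orwell, Alder} + {Ridge, Thorn, Elm}: 56 + 83 = 139
  {Ridge} + {Orwell, Alder, Thorn, Elm}: 70 + 83 = 153
  {Orwell, Ridge} + {Alder, Thorn, Elm}: 70 + 82 = 152
  {Alder, Ridge} + {Orwell, Thorn, Elm}: 70 + 83 = 153
  … (15 splits in total)
Best: vehicle 1 Milton → Alder → Milton = 36; vehicle 2 Milton → Thorn → Orwell → Ridge → Elm → Milton = 83; combined 119.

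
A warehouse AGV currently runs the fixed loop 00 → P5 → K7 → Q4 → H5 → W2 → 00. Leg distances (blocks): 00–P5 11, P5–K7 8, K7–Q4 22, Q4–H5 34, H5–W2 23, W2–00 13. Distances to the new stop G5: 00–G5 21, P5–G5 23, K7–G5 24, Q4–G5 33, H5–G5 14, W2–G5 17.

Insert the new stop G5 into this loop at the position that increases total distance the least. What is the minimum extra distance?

Insertion cost between consecutive stops i–j is d(i,G5) + d(G5,j) − d(i,j):
  between 00 and P5: 21 + 23 − 11 = 33
  between P5 and K7: 23 + 24 − 8 = 39
  between K7 and Q4: 24 + 33 − 22 = 35
  between Q4 and H5: 33 + 14 − 34 = 13
  between H5 and W2: 14 + 17 − 23 = 8
  between W2 and 00: 17 + 21 − 13 = 25
Cheapest insertion is between H5 and W2, adding 8.
New total = 111 + 8 = 119.

Minimum extra distance: 8 blocks, inserting G5 between H5 and W2.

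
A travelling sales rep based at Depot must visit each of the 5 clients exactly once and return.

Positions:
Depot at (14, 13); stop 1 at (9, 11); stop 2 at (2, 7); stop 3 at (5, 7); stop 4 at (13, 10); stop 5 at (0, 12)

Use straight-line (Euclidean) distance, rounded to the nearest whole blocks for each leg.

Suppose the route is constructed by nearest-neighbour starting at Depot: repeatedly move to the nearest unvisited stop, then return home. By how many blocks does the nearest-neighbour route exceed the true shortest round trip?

From Depot: stop 4=3, stop 1=5, stop 3=11, stop 2=13, stop 5=14 → choose stop 4 (3).
From stop 4: stop 1=4, stop 3=9, stop 2=11, stop 5=13 → choose stop 1 (4).
From stop 1: stop 3=6, stop 2=8, stop 5=9 → choose stop 3 (6).
From stop 3: stop 2=3, stop 5=7 → choose stop 2 (3).
From stop 2: stop 5=5 → choose stop 5 (5).
NN route Depot → stop 4 → stop 1 → stop 3 → stop 2 → stop 5 → Depot costs 35.
Optimal: Depot → stop 1 → stop 5 → stop 2 → stop 3 → stop 4 → Depot costs 34 (by enumerating all 60 distinct tours).
Excess = 35 − 34 = 1.

The nearest-neighbour route is 1 blocks longer than optimal.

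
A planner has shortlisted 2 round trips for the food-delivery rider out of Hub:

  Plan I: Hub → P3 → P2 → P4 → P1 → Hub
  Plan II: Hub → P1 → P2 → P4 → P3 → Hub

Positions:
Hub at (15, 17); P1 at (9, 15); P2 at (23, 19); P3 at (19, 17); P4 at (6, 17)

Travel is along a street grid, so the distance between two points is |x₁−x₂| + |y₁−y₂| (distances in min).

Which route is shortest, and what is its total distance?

42 min — Plan I is the shortest.

Plan I: 4 + 6 + 19 + 5 + 8 = 42
Plan II: 8 + 18 + 19 + 13 + 4 = 62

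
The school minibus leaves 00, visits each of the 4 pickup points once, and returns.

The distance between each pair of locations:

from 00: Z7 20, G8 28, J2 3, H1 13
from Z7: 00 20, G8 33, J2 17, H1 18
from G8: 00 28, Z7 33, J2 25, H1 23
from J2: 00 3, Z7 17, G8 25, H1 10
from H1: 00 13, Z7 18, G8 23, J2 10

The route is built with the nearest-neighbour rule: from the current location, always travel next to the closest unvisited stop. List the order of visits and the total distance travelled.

92 along 00 → J2 → H1 → Z7 → G8 → 00.

From 00: distances to unvisited — J2=3, H1=13, Z7=20, G8=28. Nearest is J2 (3).
From J2: distances to unvisited — H1=10, Z7=17, G8=25. Nearest is H1 (10).
From H1: distances to unvisited — Z7=18, G8=23. Nearest is Z7 (18).
From Z7: distances to unvisited — G8=33. Nearest is G8 (33).
Return G8→00: 28.
Total = 3 + 10 + 18 + 33 + 28 = 92.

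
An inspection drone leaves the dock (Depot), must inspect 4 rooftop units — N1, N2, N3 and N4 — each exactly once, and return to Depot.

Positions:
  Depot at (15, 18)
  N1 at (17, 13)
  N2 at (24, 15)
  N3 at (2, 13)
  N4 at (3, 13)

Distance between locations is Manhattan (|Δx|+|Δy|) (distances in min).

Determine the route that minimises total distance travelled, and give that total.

With 4 stops there are 4!/2 = 12 distinct round trips (a route and its reverse cost the same).
Depot-N1-N2-N3-N4-Depot: 7+9+24+1+17 = 58
Depot-N1-N2-N4-N3-Depot: 7+9+23+1+18 = 58
Depot-N1-N3-N2-N4-Depot: 7+15+24+23+17 = 86
Depot-N1-N3-N4-N2-Depot: 7+15+1+23+12 = 58
Depot-N1-N4-N2-N3-Depot: 7+14+23+24+18 = 86
Depot-N1-N4-N3-N2-Depot: 7+14+1+24+12 = 58
Depot-N2-N1-N3-N4-Depot: 12+9+15+1+17 = 54
Depot-N2-N1-N4-N3-Depot: 12+9+14+1+18 = 54
Depot-N2-N3-N1-N4-Depot: 12+24+15+14+17 = 82
Depot-N2-N4-N1-N3-Depot: 12+23+14+15+18 = 82
Depot-N3-N1-N2-N4-Depot: 18+15+9+23+17 = 82
Depot-N3-N2-N1-N4-Depot: 18+24+9+14+17 = 82
The minimum is 54.
One optimal route: Depot → N2 → N1 → N3 → N4 → Depot (or its reverse).

Minimum total distance: 54 min.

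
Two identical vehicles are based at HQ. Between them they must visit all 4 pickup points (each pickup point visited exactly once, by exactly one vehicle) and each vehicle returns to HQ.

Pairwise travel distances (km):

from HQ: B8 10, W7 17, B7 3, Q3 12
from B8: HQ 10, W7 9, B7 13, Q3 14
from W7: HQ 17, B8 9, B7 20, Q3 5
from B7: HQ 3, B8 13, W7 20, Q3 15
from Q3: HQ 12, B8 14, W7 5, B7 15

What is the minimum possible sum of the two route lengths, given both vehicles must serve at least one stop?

Check every non-empty split of the stops between the two vehicles; for each half take its own optimal tour:
  {B8} + {W7, B7, Q3}: 20 + 40 = 60
  {W7} + {B8, B7, Q3}: 34 + 42 = 76
  {B8, W7} + {B7, Q3}: 36 + 30 = 66
  {B7} + {B8, W7, Q3}: 6 + 36 = 42
  {B8, B7} + {W7, Q3}: 26 + 34 = 60
  {W7, B7} + {B8, Q3}: 40 + 36 = 76
  … (7 splits in total)
Best: vehicle 1 HQ → B7 → HQ = 6; vehicle 2 HQ → B8 → W7 → Q3 → HQ = 36; combined 42.

42 km — the smallest possible combined total.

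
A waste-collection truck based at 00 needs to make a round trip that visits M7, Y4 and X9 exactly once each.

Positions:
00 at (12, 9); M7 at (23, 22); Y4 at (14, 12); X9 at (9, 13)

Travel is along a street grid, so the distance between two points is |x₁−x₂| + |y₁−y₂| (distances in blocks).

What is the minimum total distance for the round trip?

54 blocks — the shortest possible round trip.

With 3 stops there are 3!/2 = 3 distinct round trips (a route and its reverse cost the same).
00 - M7 - Y4 - X9 - 00: 24+19+6+7 = 56
00 - M7 - X9 - Y4 - 00: 24+23+6+5 = 58
00 - Y4 - M7 - X9 - 00: 5+19+23+7 = 54
The minimum is 54.
One optimal route: 00 → Y4 → M7 → X9 → 00 (or its reverse).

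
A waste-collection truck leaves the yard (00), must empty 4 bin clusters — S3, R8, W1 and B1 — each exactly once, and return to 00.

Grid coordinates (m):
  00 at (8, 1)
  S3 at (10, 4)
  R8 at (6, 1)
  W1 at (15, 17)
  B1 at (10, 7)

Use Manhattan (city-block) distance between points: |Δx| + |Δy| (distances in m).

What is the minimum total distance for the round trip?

50 m — the shortest possible round trip.

With 4 stops there are 4!/2 = 12 distinct round trips (a route and its reverse cost the same).
00-S3-R8-W1-B1-00: 5+7+25+15+8 = 60
00-S3-R8-B1-W1-00: 5+7+10+15+23 = 60
00-S3-W1-R8-B1-00: 5+18+25+10+8 = 66
00-S3-W1-B1-R8-00: 5+18+15+10+2 = 50
00-S3-B1-R8-W1-00: 5+3+10+25+23 = 66
00-S3-B1-W1-R8-00: 5+3+15+25+2 = 50
00-R8-S3-W1-B1-00: 2+7+18+15+8 = 50
00-R8-S3-B1-W1-00: 2+7+3+15+23 = 50
00-R8-W1-S3-B1-00: 2+25+18+3+8 = 56
00-R8-B1-S3-W1-00: 2+10+3+18+23 = 56
00-W1-S3-R8-B1-00: 23+18+7+10+8 = 66
00-W1-R8-S3-B1-00: 23+25+7+3+8 = 66
The minimum is 50.
One optimal route: 00 → S3 → W1 → B1 → R8 → 00 (or its reverse).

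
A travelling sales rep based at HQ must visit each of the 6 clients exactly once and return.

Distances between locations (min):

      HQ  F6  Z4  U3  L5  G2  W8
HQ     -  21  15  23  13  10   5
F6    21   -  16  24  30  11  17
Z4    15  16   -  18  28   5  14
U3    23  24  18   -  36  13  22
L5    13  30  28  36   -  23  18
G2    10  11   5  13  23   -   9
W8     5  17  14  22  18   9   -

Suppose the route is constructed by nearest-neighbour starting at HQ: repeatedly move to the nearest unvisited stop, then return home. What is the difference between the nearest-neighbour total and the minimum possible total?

4 min longer than the optimal tour.

From HQ: W8=5, G2=10, L5=13, Z4=15, F6=21, U3=23 → choose W8 (5).
From W8: G2=9, Z4=14, F6=17, L5=18, U3=22 → choose G2 (9).
From G2: Z4=5, F6=11, U3=13, L5=23 → choose Z4 (5).
From Z4: F6=16, U3=18, L5=28 → choose F6 (16).
From F6: U3=24, L5=30 → choose U3 (24).
From U3: L5=36 → choose L5 (36).
NN route HQ → W8 → G2 → Z4 → F6 → U3 → L5 → HQ costs 108.
Optimal: HQ → L5 → F6 → Z4 → U3 → G2 → W8 → HQ costs 104 (by enumerating all 360 distinct tours).
Excess = 108 − 104 = 4.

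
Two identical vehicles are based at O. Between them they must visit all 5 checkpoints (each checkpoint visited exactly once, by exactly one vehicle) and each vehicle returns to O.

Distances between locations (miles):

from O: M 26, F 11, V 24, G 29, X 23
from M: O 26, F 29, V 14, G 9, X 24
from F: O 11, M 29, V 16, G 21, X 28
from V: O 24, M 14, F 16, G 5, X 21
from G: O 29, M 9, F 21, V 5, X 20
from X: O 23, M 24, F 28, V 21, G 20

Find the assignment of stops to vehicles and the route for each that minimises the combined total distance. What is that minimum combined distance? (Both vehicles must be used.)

Minimum combined distance: 106 miles.

Check every non-empty split of the stops between the two vehicles; for each half take its own optimal tour:
  {M} + {F, V, G, X}: 52 + 75 = 127
  {F} + {M, V, G, X}: 22 + 84 = 106
  {M, F} + {V, G, X}: 66 + 72 = 138
  {V} + {M, F, G, X}: 48 + 88 = 136
  {M, V} + {F, G, X}: 64 + 75 = 139
  {F, V} + {M, G, X}: 51 + 78 = 129
  … (15 splits in total)
Best: vehicle 1 O → F → O = 22; vehicle 2 O → M → G → V → X → O = 84; combined 106.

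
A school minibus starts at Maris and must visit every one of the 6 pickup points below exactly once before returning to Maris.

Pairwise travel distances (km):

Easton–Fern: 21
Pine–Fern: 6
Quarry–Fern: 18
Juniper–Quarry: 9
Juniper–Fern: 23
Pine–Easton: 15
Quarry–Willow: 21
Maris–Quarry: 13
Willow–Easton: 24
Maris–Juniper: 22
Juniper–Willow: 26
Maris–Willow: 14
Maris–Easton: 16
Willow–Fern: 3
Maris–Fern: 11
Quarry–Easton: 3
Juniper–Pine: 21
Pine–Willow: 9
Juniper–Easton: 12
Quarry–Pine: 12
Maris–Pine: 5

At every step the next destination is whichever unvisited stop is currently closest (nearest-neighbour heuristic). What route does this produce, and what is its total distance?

At Maris the remaining stops are Pine 5, Fern 11, Quarry 13, Willow 14, Easton 16, Juniper 22; go to Pine.
At Pine the remaining stops are Fern 6, Willow 9, Quarry 12, Easton 15, Juniper 21; go to Fern.
At Fern the remaining stops are Willow 3, Quarry 18, Easton 21, Juniper 23; go to Willow.
At Willow the remaining stops are Quarry 21, Easton 24, Juniper 26; go to Quarry.
At Quarry the remaining stops are Easton 3, Juniper 9; go to Easton.
At Easton the remaining stops are Juniper 12; go to Juniper.
Return Juniper→Maris: 22.
Total = 5 + 6 + 3 + 21 + 3 + 12 + 22 = 72.

72 km along Maris → Pine → Fern → Willow → Quarry → Easton → Juniper → Maris.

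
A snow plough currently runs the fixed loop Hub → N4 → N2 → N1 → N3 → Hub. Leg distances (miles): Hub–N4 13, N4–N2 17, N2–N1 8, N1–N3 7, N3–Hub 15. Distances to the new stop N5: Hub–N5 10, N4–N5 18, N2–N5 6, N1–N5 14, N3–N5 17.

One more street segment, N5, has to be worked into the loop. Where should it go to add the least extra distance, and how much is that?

Insertion cost between consecutive stops i–j is d(i,N5) + d(N5,j) − d(i,j):
  between Hub and N4: 10 + 18 − 13 = 15
  between N4 and N2: 18 + 6 − 17 = 7
  between N2 and N1: 6 + 14 − 8 = 12
  between N1 and N3: 14 + 17 − 7 = 24
  between N3 and Hub: 17 + 10 − 15 = 12
Cheapest insertion is between N4 and N2, adding 7.
New total = 60 + 7 = 67.

Adding 7 miles by placing N5 on the N4–N2 leg.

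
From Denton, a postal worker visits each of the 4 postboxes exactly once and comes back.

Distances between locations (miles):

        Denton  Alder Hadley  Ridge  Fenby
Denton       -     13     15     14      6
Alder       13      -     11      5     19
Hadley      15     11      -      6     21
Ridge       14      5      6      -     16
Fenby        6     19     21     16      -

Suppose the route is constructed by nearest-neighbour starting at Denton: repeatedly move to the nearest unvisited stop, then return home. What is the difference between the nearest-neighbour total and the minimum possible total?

2 miles longer than the optimal tour.

From Denton: Fenby=6, Alder=13, Ridge=14, Hadley=15 → choose Fenby (6).
From Fenby: Ridge=16, Alder=19, Hadley=21 → choose Ridge (16).
From Ridge: Alder=5, Hadley=6 → choose Alder (5).
From Alder: Hadley=11 → choose Hadley (11).
NN route Denton → Fenby → Ridge → Alder → Hadley → Denton costs 53.
Optimal: Denton → Alder → Ridge → Hadley → Fenby → Denton costs 51 (by enumerating all 12 distinct tours).
Excess = 53 − 51 = 2.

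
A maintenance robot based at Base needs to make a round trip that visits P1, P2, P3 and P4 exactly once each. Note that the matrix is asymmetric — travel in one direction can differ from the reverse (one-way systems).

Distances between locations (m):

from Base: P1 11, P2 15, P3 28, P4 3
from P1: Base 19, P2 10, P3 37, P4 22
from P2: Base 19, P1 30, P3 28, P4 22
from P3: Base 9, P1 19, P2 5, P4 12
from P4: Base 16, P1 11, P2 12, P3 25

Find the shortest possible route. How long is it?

Base→P1→P2→P3→P4→Base: 11+10+28+12+16 = 77
Base→P1→P2→P4→P3→Base: 11+10+22+25+9 = 77
Base→P1→P3→P2→P4→Base: 11+37+5+22+16 = 91
Base→P1→P3→P4→P2→Base: 11+37+12+12+19 = 91
Base→P1→P4→P2→P3→Base: 11+22+12+28+9 = 82
Base→P1→P4→P3→P2→Base: 11+22+25+5+19 = 82
Base→P2→P1→P3→P4→Base: 15+30+37+12+16 = 110
Base→P2→P1→P4→P3→Base: 15+30+22+25+9 = 101
Base→P2→P3→P1→P4→Base: 15+28+19+22+16 = 100
Base→P2→P3→P4→P1→Base: 15+28+12+11+19 = 85
Base→P2→P4→P1→P3→Base: 15+22+11+37+9 = 94
Base→P2→P4→P3→P1→Base: 15+22+25+19+19 = 100
Base→P3→P1→P2→P4→Base: 28+19+10+22+16 = 95
Base→P3→P1→P4→P2→Base: 28+19+22+12+19 = 100
… (10 more)
Base→P4→P1→P2→P3→Base: 3+11+10+28+9 = 61  ← best
The minimum is 61.
One optimal route: Base → P4 → P1 → P2 → P3 → Base.

Minimum total distance: 61 m.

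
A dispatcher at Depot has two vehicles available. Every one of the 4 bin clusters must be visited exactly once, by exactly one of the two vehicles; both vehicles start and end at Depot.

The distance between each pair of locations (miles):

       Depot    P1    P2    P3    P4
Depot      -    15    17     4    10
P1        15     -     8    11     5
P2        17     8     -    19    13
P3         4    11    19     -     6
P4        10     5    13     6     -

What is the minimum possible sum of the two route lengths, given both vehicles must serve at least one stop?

Try each way of splitting the stops between the two vehicles (each non-empty) and, for each split, find the best tour for each vehicle:
  {P1} + {P2, P3, P4}: 30 + 40 = 70
  {P2} + {P1, P3, P4}: 34 + 30 = 64
  {P1, P2} + {P3, P4}: 40 + 20 = 60
  {P3} + {P1, P2, P4}: 8 + 40 = 48
  {P1, P3} + {P2, P4}: 30 + 40 = 70
  {P2, P3} + {P1, P4}: 40 + 30 = 70
  … (7 splits in total)
Best: vehicle 1 Depot → P3 → Depot = 8; vehicle 2 Depot → P2 → P1 → P4 → Depot = 40; combined 48.

48 miles — the smallest possible combined total.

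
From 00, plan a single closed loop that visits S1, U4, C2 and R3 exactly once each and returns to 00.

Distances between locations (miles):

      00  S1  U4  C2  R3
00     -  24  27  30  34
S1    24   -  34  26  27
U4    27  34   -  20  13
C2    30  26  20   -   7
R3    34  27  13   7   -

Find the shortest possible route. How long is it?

Shortest round trip = 97 miles.

00 - S1 - U4 - C2 - R3 - 00: 24+34+20+7+34 = 119
00 - S1 - U4 - R3 - C2 - 00: 24+34+13+7+30 = 108
00 - S1 - C2 - U4 - R3 - 00: 24+26+20+13+34 = 117
00 - S1 - C2 - R3 - U4 - 00: 24+26+7+13+27 = 97
00 - S1 - R3 - U4 - C2 - 00: 24+27+13+20+30 = 114
00 - S1 - R3 - C2 - U4 - 00: 24+27+7+20+27 = 105
00 - U4 - S1 - C2 - R3 - 00: 27+34+26+7+34 = 128
00 - U4 - S1 - R3 - C2 - 00: 27+34+27+7+30 = 125
00 - U4 - C2 - S1 - R3 - 00: 27+20+26+27+34 = 134
00 - U4 - R3 - S1 - C2 - 00: 27+13+27+26+30 = 123
00 - C2 - S1 - U4 - R3 - 00: 30+26+34+13+34 = 137
00 - C2 - U4 - S1 - R3 - 00: 30+20+34+27+34 = 145
The minimum is 97.
One optimal route: 00 → S1 → C2 → R3 → U4 → 00 (or its reverse).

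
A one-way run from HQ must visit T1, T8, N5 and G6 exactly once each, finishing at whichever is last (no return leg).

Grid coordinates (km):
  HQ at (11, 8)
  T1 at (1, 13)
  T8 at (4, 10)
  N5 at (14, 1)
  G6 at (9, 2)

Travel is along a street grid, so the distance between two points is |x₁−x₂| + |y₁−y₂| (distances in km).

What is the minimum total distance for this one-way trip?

35 km — the minimum one-way total.

There are 4! = 24 possible orderings.
HQ → T1 → T8 → N5 → G6: 15+6+19+6 = 46
HQ → T1 → T8 → G6 → N5: 15+6+13+6 = 40
HQ → T1 → N5 → T8 → G6: 15+25+19+13 = 72
HQ → T1 → N5 → G6 → T8: 15+25+6+13 = 59
HQ → T1 → G6 → T8 → N5: 15+19+13+19 = 66
HQ → T1 → G6 → N5 → T8: 15+19+6+19 = 59
HQ → T8 → T1 → N5 → G6: 9+6+25+6 = 46
HQ → T8 → T1 → G6 → N5: 9+6+19+6 = 40
HQ → T8 → N5 → T1 → G6: 9+19+25+19 = 72
HQ → T8 → N5 → G6 → T1: 9+19+6+19 = 53
HQ → T8 → G6 → T1 → N5: 9+13+19+25 = 66
HQ → T8 → G6 → N5 → T1: 9+13+6+25 = 53
HQ → N5 → T1 → T8 → G6: 10+25+6+13 = 54
HQ → N5 → T1 → G6 → T8: 10+25+19+13 = 67
… (10 more)
HQ → N5 → G6 → T8 → T1: 10+6+13+6 = 35  ← best
The minimum is 35.
One shortest path: HQ → N5 → G6 → T8 → T1.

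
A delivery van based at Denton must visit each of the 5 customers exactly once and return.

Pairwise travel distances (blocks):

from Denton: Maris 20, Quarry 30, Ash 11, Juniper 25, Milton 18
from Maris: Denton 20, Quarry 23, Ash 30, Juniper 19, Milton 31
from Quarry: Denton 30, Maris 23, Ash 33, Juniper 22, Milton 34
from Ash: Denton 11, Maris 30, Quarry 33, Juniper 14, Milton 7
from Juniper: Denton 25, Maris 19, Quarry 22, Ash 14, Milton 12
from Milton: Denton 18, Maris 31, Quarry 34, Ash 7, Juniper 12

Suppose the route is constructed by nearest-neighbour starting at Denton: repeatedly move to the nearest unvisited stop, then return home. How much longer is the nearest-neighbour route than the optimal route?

Excess over optimum: 7 blocks.

From Denton: Ash=11, Milton=18, Maris=20, Juniper=25, Quarry=30 → choose Ash (11).
From Ash: Milton=7, Juniper=14, Maris=30, Quarry=33 → choose Milton (7).
From Milton: Juniper=12, Maris=31, Quarry=34 → choose Juniper (12).
From Juniper: Maris=19, Quarry=22 → choose Maris (19).
From Maris: Quarry=23 → choose Quarry (23).
NN route Denton → Ash → Milton → Juniper → Maris → Quarry → Denton costs 102.
Optimal: Denton → Maris → Quarry → Juniper → Milton → Ash → Denton costs 95 (by enumerating all 60 distinct tours).
Excess = 102 − 95 = 7.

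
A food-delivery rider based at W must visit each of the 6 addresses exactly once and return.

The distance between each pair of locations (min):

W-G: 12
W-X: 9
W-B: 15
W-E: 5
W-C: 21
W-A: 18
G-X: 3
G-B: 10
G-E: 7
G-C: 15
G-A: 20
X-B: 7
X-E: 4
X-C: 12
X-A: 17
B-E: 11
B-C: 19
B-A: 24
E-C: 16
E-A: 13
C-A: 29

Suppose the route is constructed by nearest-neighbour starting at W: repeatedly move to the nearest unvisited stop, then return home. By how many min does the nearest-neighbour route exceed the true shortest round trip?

Excess over optimum: 1 min.

W: E=5, X=9, G=12, B=15, A=18, C=21 ⇒ E
E: X=4, G=7, B=11, A=13, C=16 ⇒ X
X: G=3, B=7, C=12, A=17 ⇒ G
G: B=10, C=15, A=20 ⇒ B
B: C=19, A=24 ⇒ C
C: A=29 ⇒ A
NN route W → E → X → G → B → C → A → W costs 88.
Optimal: W → B → G → X → C → E → A → W costs 87 (by enumerating all 360 distinct tours).
Excess = 88 − 87 = 1.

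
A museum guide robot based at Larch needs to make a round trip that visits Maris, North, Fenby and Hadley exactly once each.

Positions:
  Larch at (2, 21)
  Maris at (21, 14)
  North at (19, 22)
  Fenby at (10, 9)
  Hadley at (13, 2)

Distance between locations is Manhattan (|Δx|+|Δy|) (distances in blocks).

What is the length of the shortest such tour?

78 blocks — the shortest possible round trip.

With 4 stops there are 4!/2 = 12 distinct round trips (a route and its reverse cost the same).
Larch→Maris→North→Fenby→Hadley→Larch: 26+10+22+10+30 = 98
Larch→Maris→North→Hadley→Fenby→Larch: 26+10+26+10+20 = 92
Larch→Maris→Fenby→North→Hadley→Larch: 26+16+22+26+30 = 120
Larch→Maris→Fenby→Hadley→North→Larch: 26+16+10+26+18 = 96
Larch→Maris→Hadley→North→Fenby→Larch: 26+20+26+22+20 = 114
Larch→Maris→Hadley→Fenby→North→Larch: 26+20+10+22+18 = 96
Larch→North→Maris→Fenby→Hadley→Larch: 18+10+16+10+30 = 84
Larch→North→Maris→Hadley→Fenby→Larch: 18+10+20+10+20 = 78
Larch→North→Fenby→Maris→Hadley→Larch: 18+22+16+20+30 = 106
Larch→North→Hadley→Maris→Fenby→Larch: 18+26+20+16+20 = 100
Larch→Fenby→Maris→North→Hadley→Larch: 20+16+10+26+30 = 102
Larch→Fenby→North→Maris→Hadley→Larch: 20+22+10+20+30 = 102
The minimum is 78.
One optimal route: Larch → North → Maris → Hadley → Fenby → Larch (or its reverse).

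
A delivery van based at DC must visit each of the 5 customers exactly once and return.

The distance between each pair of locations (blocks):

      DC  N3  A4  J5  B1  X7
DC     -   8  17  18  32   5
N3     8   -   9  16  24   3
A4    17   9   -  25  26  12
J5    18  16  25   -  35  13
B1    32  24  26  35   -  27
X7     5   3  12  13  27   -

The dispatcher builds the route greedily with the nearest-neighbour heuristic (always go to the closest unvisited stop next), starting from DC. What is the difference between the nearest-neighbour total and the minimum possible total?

The nearest-neighbour route is 13 blocks longer than optimal.

DC: X7=5, N3=8, A4=17, J5=18, B1=32 ⇒ X7
X7: N3=3, A4=12, J5=13, B1=27 ⇒ N3
N3: A4=9, J5=16, B1=24 ⇒ A4
A4: J5=25, B1=26 ⇒ J5
J5: B1=35 ⇒ B1
NN route DC → X7 → N3 → A4 → J5 → B1 → DC costs 109.
Optimal: DC → N3 → A4 → B1 → J5 → X7 → DC costs 96 (by enumerating all 60 distinct tours).
Excess = 109 − 96 = 13.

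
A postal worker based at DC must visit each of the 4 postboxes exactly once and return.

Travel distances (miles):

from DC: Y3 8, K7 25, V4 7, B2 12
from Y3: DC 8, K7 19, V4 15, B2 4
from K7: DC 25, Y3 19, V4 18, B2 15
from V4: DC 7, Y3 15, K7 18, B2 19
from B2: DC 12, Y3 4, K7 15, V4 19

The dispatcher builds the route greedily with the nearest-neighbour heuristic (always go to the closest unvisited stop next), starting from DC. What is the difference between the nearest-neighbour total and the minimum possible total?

The nearest-neighbour route is 14 miles longer than optimal.

From DC: V4=7, Y3=8, B2=12, K7=25 → choose V4 (7).
From V4: Y3=15, K7=18, B2=19 → choose Y3 (15).
From Y3: B2=4, K7=19 → choose B2 (4).
From B2: K7=15 → choose K7 (15).
NN route DC → V4 → Y3 → B2 → K7 → DC costs 66.
Optimal: DC → Y3 → B2 → K7 → V4 → DC costs 52 (by enumerating all 12 distinct tours).
Excess = 66 − 52 = 14.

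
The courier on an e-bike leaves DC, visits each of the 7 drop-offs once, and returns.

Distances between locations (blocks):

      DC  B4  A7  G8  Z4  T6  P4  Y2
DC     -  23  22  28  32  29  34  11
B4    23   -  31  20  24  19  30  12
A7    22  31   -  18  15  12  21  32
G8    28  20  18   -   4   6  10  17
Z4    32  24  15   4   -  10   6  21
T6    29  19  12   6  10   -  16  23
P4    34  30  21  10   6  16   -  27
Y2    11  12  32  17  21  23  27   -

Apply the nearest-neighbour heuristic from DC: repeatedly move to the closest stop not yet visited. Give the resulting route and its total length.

From DC: distances to unvisited — Y2=11, A7=22, B4=23, G8=28, T6=29, Z4=32, P4=34. Nearest is Y2 (11).
From Y2: distances to unvisited — B4=12, G8=17, Z4=21, T6=23, P4=27, A7=32. Nearest is B4 (12).
From B4: distances to unvisited — T6=19, G8=20, Z4=24, P4=30, A7=31. Nearest is T6 (19).
From T6: distances to unvisited — G8=6, Z4=10, A7=12, P4=16. Nearest is G8 (6).
From G8: distances to unvisited — Z4=4, P4=10, A7=18. Nearest is Z4 (4).
From Z4: distances to unvisited — P4=6, A7=15. Nearest is P4 (6).
From P4: distances to unvisited — A7=21. Nearest is A7 (21).
Return A7→DC: 22.
Total = 11 + 12 + 19 + 6 + 4 + 6 + 21 + 22 = 101.

Total distance 101 blocks via the nearest-neighbour route DC → Y2 → B4 → T6 → G8 → Z4 → P4 → A7 → DC.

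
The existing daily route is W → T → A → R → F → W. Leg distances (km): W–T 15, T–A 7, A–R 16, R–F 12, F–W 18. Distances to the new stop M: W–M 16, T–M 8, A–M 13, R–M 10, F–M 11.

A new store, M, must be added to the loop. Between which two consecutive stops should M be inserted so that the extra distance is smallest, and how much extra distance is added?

Insertion cost between consecutive stops i–j is d(i,M) + d(M,j) − d(i,j):
  between W and T: 16 + 8 − 15 = 9
  between T and A: 8 + 13 − 7 = 14
  between A and R: 13 + 10 − 16 = 7
  between R and F: 10 + 11 − 12 = 9
  between F and W: 11 + 16 − 18 = 9
Cheapest insertion is between A and R, adding 7.
New total = 68 + 7 = 75.

Minimum extra distance: 7 km, inserting M between A and R.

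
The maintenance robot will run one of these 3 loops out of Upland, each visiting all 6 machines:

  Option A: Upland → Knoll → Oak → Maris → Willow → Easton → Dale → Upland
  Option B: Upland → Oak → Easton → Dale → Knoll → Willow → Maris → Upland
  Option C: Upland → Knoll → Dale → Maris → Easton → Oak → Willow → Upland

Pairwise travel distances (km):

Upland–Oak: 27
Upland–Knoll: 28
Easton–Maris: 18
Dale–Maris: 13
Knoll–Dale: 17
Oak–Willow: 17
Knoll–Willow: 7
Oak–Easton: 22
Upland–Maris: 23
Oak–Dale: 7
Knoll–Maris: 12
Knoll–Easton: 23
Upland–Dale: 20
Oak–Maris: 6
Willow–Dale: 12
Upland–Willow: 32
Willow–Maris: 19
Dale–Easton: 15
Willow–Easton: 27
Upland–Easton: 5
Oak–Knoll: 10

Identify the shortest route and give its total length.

Option A: 28 + 10 + 6 + 19 + 27 + 15 + 20 = 125
Option B: 27 + 22 + 15 + 17 + 7 + 19 + 23 = 130
Option C: 28 + 17 + 13 + 18 + 22 + 17 + 32 = 147

125 km — Option A is the shortest.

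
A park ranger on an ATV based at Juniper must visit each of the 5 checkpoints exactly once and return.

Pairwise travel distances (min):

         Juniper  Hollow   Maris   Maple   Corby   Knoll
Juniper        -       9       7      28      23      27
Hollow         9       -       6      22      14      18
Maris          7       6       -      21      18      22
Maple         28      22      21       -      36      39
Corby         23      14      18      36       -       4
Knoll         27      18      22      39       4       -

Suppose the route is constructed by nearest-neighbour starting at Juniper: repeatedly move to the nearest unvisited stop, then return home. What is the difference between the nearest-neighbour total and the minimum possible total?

The nearest-neighbour route is 4 min longer than optimal.

From Juniper: Maris=7, Hollow=9, Corby=23, Knoll=27, Maple=28 → choose Maris (7).
From Maris: Hollow=6, Corby=18, Maple=21, Knoll=22 → choose Hollow (6).
From Hollow: Corby=14, Knoll=18, Maple=22 → choose Corby (14).
From Corby: Knoll=4, Maple=36 → choose Knoll (4).
From Knoll: Maple=39 → choose Maple (39).
NN route Juniper → Maris → Hollow → Corby → Knoll → Maple → Juniper costs 98.
Optimal: Juniper → Hollow → Corby → Knoll → Maple → Maris → Juniper costs 94 (by enumerating all 60 distinct tours).
Excess = 98 − 94 = 4.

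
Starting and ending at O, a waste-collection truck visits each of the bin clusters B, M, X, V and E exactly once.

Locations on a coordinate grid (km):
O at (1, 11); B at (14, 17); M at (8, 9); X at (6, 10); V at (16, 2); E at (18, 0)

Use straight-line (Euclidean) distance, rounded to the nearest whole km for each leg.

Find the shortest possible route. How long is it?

O → B → M → X → V → E → O: 14+10+2+13+3+20 = 62
O → B → M → X → E → V → O: 14+10+2+16+3+17 = 62
O → B → M → V → X → E → O: 14+10+11+13+16+20 = 84
O → B → M → V → E → X → O: 14+10+11+3+16+5 = 59
O → B → M → E → X → V → O: 14+10+13+16+13+17 = 83
O → B → M → E → V → X → O: 14+10+13+3+13+5 = 58
O → B → X → M → V → E → O: 14+11+2+11+3+20 = 61
O → B → X → M → E → V → O: 14+11+2+13+3+17 = 60
O → B → X → V → M → E → O: 14+11+13+11+13+20 = 82
O → B → X → V → E → M → O: 14+11+13+3+13+7 = 61
O → B → X → E → M → V → O: 14+11+16+13+11+17 = 82
O → B → X → E → V → M → O: 14+11+16+3+11+7 = 62
O → B → V → M → X → E → O: 14+15+11+2+16+20 = 78
O → B → V → M → E → X → O: 14+15+11+13+16+5 = 74
… (46 more)
O → B → V → E → M → X → O: 14+15+3+13+2+5 = 52  ← best
The minimum is 52.
One optimal route: O → B → V → E → M → X → O (or its reverse).

Shortest round trip = 52 km.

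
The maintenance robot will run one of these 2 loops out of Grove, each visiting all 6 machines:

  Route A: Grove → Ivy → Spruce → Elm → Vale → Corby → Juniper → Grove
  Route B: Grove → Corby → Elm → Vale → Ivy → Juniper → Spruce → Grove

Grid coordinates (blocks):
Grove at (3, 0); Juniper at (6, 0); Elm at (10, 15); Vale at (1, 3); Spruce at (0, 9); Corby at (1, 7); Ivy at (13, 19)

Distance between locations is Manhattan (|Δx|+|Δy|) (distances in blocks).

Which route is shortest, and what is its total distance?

Route A: 29 + 23 + 16 + 21 + 4 + 12 + 3 = 108
Route B: 9 + 17 + 21 + 28 + 26 + 15 + 12 = 128

108 blocks — Route A is the shortest.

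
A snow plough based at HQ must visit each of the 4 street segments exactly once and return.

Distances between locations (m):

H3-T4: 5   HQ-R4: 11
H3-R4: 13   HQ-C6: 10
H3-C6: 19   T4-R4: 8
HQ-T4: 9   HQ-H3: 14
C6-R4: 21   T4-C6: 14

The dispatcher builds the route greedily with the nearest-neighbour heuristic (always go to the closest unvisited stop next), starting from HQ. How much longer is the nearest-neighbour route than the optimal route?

HQ: T4=9, C6=10, R4=11, H3=14 ⇒ T4
T4: H3=5, R4=8, C6=14 ⇒ H3
H3: R4=13, C6=19 ⇒ R4
R4: C6=21 ⇒ C6
NN route HQ → T4 → H3 → R4 → C6 → HQ costs 58.
Optimal: HQ → C6 → H3 → T4 → R4 → HQ costs 53 (by enumerating all 12 distinct tours).
Excess = 58 − 53 = 5.

Excess over optimum: 5 m.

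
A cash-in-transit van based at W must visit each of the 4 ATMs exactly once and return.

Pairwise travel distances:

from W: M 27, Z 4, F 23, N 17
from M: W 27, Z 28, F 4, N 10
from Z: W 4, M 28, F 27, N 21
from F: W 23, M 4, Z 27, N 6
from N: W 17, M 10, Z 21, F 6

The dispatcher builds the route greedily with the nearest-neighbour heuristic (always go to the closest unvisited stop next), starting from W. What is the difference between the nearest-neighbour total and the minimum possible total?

W: Z=4, N=17, F=23, M=27 ⇒ Z
Z: N=21, F=27, M=28 ⇒ N
N: F=6, M=10 ⇒ F
F: M=4 ⇒ M
NN route W → Z → N → F → M → W costs 62.
Optimal: W → Z → M → F → N → W costs 59 (by enumerating all 12 distinct tours).
Excess = 62 − 59 = 3.

3 longer than the optimal tour.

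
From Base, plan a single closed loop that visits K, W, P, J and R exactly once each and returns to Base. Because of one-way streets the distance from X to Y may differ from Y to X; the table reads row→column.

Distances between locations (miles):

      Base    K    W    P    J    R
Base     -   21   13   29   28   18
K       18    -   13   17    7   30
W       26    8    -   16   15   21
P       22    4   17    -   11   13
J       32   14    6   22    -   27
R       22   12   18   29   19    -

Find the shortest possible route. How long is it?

Base-K-W-P-J-R-Base: 21+13+16+11+27+22 = 110
Base-K-W-P-R-J-Base: 21+13+16+13+19+32 = 114
Base-K-W-J-P-R-Base: 21+13+15+22+13+22 = 106
Base-K-W-J-R-P-Base: 21+13+15+27+29+22 = 127
Base-K-W-R-P-J-Base: 21+13+21+29+11+32 = 127
Base-K-W-R-J-P-Base: 21+13+21+19+22+22 = 118
Base-K-P-W-J-R-Base: 21+17+17+15+27+22 = 119
Base-K-P-W-R-J-Base: 21+17+17+21+19+32 = 127
Base-K-P-J-W-R-Base: 21+17+11+6+21+22 = 98
Base-K-P-J-R-W-Base: 21+17+11+27+18+26 = 120
Base-K-P-R-W-J-Base: 21+17+13+18+15+32 = 116
Base-K-P-R-J-W-Base: 21+17+13+19+6+26 = 102
Base-K-J-W-P-R-Base: 21+7+6+16+13+22 = 85
Base-K-J-W-R-P-Base: 21+7+6+21+29+22 = 106
… (106 more)
Base-R-K-J-W-P-Base: 18+12+7+6+16+22 = 81  ← best
The minimum is 81.
One optimal route: Base → R → K → J → W → P → Base.

81 miles — the shortest possible round trip.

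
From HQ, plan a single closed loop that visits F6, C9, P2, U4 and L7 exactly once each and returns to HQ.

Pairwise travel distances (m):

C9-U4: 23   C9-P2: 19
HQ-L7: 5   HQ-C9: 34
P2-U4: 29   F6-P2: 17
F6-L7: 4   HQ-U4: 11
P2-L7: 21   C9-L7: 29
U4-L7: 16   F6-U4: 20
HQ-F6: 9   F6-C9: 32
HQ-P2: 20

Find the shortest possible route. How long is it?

There are 60 distinct closed tours to check (reversals are equivalent).
HQ-F6-C9-P2-U4-L7-HQ: 9+32+19+29+16+5 = 110
HQ-F6-C9-P2-L7-U4-HQ: 9+32+19+21+16+11 = 108
HQ-F6-C9-U4-P2-L7-HQ: 9+32+23+29+21+5 = 119
HQ-F6-C9-U4-L7-P2-HQ: 9+32+23+16+21+20 = 121
HQ-F6-C9-L7-P2-U4-HQ: 9+32+29+21+29+11 = 131
HQ-F6-C9-L7-U4-P2-HQ: 9+32+29+16+29+20 = 135
HQ-F6-P2-C9-U4-L7-HQ: 9+17+19+23+16+5 = 89
HQ-F6-P2-C9-L7-U4-HQ: 9+17+19+29+16+11 = 101
HQ-F6-P2-U4-C9-L7-HQ: 9+17+29+23+29+5 = 112
HQ-F6-P2-U4-L7-C9-HQ: 9+17+29+16+29+34 = 134
HQ-F6-P2-L7-C9-U4-HQ: 9+17+21+29+23+11 = 110
HQ-F6-P2-L7-U4-C9-HQ: 9+17+21+16+23+34 = 120
HQ-F6-U4-C9-P2-L7-HQ: 9+20+23+19+21+5 = 97
HQ-F6-U4-C9-L7-P2-HQ: 9+20+23+29+21+20 = 122
… (46 more)
HQ-U4-C9-P2-F6-L7-HQ: 11+23+19+17+4+5 = 79  ← best
The minimum is 79.
One optimal route: HQ → U4 → C9 → P2 → F6 → L7 → HQ (or its reverse).

79 m — the shortest possible round trip.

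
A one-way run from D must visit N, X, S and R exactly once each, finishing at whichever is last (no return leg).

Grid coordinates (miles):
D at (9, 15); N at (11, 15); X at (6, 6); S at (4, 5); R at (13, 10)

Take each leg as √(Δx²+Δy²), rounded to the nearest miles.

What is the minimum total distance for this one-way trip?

17 miles — the minimum one-way total.

There are 4! = 24 possible orderings.
D→N→X→S→R: 2+10+2+10 = 24
D→N→X→R→S: 2+10+8+10 = 30
D→N→S→X→R: 2+12+2+8 = 24
D→N→S→R→X: 2+12+10+8 = 32
D→N→R→X→S: 2+5+8+2 = 17
D→N→R→S→X: 2+5+10+2 = 19
D→X→N→S→R: 9+10+12+10 = 41
D→X→N→R→S: 9+10+5+10 = 34
D→X→S→N→R: 9+2+12+5 = 28
D→X→S→R→N: 9+2+10+5 = 26
D→X→R→N→S: 9+8+5+12 = 34
D→X→R→S→N: 9+8+10+12 = 39
D→S→N→X→R: 11+12+10+8 = 41
D→S→N→R→X: 11+12+5+8 = 36
… (10 more)
The minimum is 17.
One shortest path: D → N → R → X → S.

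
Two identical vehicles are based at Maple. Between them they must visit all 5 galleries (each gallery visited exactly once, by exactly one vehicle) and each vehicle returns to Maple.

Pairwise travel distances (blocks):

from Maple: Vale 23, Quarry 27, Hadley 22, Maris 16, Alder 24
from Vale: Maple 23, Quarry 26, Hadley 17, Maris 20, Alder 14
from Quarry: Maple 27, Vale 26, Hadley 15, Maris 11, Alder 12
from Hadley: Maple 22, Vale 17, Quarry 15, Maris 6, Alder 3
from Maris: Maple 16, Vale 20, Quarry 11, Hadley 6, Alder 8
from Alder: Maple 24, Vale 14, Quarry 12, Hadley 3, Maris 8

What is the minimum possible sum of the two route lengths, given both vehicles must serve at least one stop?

Minimum combined distance: 110 blocks.

There are 2^4 − 1 = 15 ways to divide the 5 stops into two non-empty groups. For each, the best each vehicle can do is its own shortest tour through its group:
  {Vale} + {Quarry, Hadley, Maris, Alder}: 46 + 64 = 110
  {Quarry} + {Vale, Hadley, Maris, Alder}: 54 + 62 = 116
  {Vale, Quarry} + {Hadley, Maris, Alder}: 76 + 49 = 125
  {Hadley} + {Vale, Quarry, Maris, Alder}: 44 + 76 = 120
  {Vale, Hadley} + {Quarry, Maris, Alder}: 62 + 63 = 125
  {Quarry, Hadley} + {Vale, Maris, Alder}: 64 + 61 = 125
  … (15 splits in total)
Best: vehicle 1 Maple → Vale → Maple = 46; vehicle 2 Maple → Quarry → Alder → Hadley → Maris → Maple = 64; combined 110.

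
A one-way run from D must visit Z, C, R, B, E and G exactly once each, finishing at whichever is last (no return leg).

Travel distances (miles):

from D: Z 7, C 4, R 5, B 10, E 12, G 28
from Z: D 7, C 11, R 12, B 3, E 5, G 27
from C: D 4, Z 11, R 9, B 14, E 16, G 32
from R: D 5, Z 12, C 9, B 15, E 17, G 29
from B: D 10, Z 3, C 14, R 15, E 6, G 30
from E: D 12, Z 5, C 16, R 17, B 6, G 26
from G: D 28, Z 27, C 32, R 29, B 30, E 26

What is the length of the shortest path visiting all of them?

Minimum one-way distance = 60 miles.

There are 6! = 720 possible orderings.
D→Z→C→R→B→E→G: 7+11+9+15+6+26 = 74
D→Z→C→R→B→G→E: 7+11+9+15+30+26 = 98
D→Z→C→R→E→B→G: 7+11+9+17+6+30 = 80
D→Z→C→R→E→G→B: 7+11+9+17+26+30 = 100
D→Z→C→R→G→B→E: 7+11+9+29+30+6 = 92
D→Z→C→R→G→E→B: 7+11+9+29+26+6 = 88
D→Z→C→B→R→E→G: 7+11+14+15+17+26 = 90
D→Z→C→B→R→G→E: 7+11+14+15+29+26 = 102
… (712 more)
D→C→R→Z→B→E→G: 4+9+12+3+6+26 = 60  ← best
The minimum is 60.
One shortest path: D → C → R → Z → B → E → G.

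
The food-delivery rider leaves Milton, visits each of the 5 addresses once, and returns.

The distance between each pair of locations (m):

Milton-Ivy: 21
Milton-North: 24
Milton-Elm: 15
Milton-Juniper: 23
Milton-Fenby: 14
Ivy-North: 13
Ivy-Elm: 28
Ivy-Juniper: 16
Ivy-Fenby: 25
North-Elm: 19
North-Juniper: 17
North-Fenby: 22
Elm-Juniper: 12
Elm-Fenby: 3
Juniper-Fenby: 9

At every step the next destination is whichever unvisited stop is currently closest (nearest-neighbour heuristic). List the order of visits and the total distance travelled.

At Milton the remaining stops are Fenby 14, Elm 15, Ivy 21, Juniper 23, North 24; go to Fenby.
At Fenby the remaining stops are Elm 3, Juniper 9, North 22, Ivy 25; go to Elm.
At Elm the remaining stops are Juniper 12, North 19, Ivy 28; go to Juniper.
At Juniper the remaining stops are Ivy 16, North 17; go to Ivy.
At Ivy the remaining stops are North 13; go to North.
Return North→Milton: 24.
Total = 14 + 3 + 12 + 16 + 13 + 24 = 82.

Nearest-neighbour total = 82 m; route Milton → Fenby → Elm → Juniper → Ivy → North → Milton.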